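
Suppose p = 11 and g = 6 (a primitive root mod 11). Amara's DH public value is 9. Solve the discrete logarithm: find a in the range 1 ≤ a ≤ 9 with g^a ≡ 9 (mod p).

Try successive powers of 6 modulo 11:
6^1 ≡ 6
6^2 ≡ 3
6^3 ≡ 7
6^4 ≡ 9
Found: a = 4.

4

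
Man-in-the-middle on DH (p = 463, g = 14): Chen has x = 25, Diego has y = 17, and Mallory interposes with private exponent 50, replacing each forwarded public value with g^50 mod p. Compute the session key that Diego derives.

251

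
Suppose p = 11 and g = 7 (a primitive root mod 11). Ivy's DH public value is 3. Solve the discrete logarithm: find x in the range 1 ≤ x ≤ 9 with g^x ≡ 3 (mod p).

Try successive powers of 7 modulo 11:
7^1 ≡ 7
7^2 ≡ 5
7^3 ≡ 2
7^4 ≡ 3
Found: x = 4.

4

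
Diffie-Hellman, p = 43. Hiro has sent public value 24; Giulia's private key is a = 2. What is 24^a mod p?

17

Shared key K = 24^2 mod 43.
24^1 ≡ 24 (mod 43)
24^2 = (24^1)^2 ≡ 24^2 = 576 ≡ 17 (mod 43)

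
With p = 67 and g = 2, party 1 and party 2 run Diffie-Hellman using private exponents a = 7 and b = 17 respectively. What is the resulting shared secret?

41

Party 1 sends A = g^a mod p = 2^7 mod 67.
2^1 ≡ 2 (mod 67)
2^2 = (2^1)^2 ≡ 2^2 = 4 ≡ 4 (mod 67)
2^4 = (2^2)^2 ≡ 4^2 = 16 ≡ 16 (mod 67)
2^7 = 2^4 · 2^2 · 2^1 ≡ 16 · 4 · 2 ≡ 61 (mod 67).
So A = 61. Party 2 then computes K = A^b mod p = 61^17 mod 67.
61^1 ≡ 61 (mod 67)
61^2 = (61^1)^2 ≡ 61^2 = 3721 ≡ 36 (mod 67)
61^4 = (61^2)^2 ≡ 36^2 = 1296 ≡ 23 (mod 67)
61^8 = (61^4)^2 ≡ 23^2 = 529 ≡ 60 (mod 67)
61^16 = (61^8)^2 ≡ 60^2 = 3600 ≡ 49 (mod 67)
61^17 = 61^16 · 61^1 ≡ 49 · 61 ≡ 41 (mod 67).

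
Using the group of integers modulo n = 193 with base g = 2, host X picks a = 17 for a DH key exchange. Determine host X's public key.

25

Public value = 2^17 mod 193.
2^1 ≡ 2 (mod 193)
2^2 = (2^1)^2 ≡ 2^2 = 4 ≡ 4 (mod 193)
2^4 = (2^2)^2 ≡ 4^2 = 16 ≡ 16 (mod 193)
2^8 = (2^4)^2 ≡ 16^2 = 256 ≡ 63 (mod 193)
2^16 = (2^8)^2 ≡ 63^2 = 3969 ≡ 109 (mod 193)
2^17 = 2^16 · 2^1 ≡ 109 · 2 ≡ 25 (mod 193).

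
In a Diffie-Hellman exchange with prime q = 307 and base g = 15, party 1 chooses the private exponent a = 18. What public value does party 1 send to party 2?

64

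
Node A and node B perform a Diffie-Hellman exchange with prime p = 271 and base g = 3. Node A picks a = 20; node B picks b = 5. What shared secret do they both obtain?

242

Node B sends B = g^b mod p = 3^5 mod 271.
3^1 ≡ 3 (mod 271)
3^2 = (3^1)^2 ≡ 3^2 = 9 ≡ 9 (mod 271)
3^4 = (3^2)^2 ≡ 9^2 = 81 ≡ 81 (mod 271)
3^5 = 3^4 · 3^1 ≡ 81 · 3 ≡ 243 (mod 271).
So B = 243. Node A then computes K = B^a mod p = 243^20 mod 271.
243^1 ≡ 243 (mod 271)
243^2 = (243^1)^2 ≡ 243^2 = 59049 ≡ 242 (mod 271)
243^4 = (243^2)^2 ≡ 242^2 = 58564 ≡ 28 (mod 271)
243^8 = (243^4)^2 ≡ 28^2 = 784 ≡ 242 (mod 271)
243^16 = (243^8)^2 ≡ 242^2 = 58564 ≡ 28 (mod 271)
243^20 = 243^16 · 243^4 ≡ 28 · 28 ≡ 242 (mod 271).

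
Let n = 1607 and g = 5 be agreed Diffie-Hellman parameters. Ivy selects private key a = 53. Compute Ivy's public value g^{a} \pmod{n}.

1421

Public value = 5^{53} \pmod{1607}.
5^1 ≡ 5 (mod 1607)
5^2 = (5^1)^2 ≡ 5^2 = 25 ≡ 25 (mod 1607)
5^4 = (5^2)^2 ≡ 25^2 = 625 ≡ 625 (mod 1607)
5^8 = (5^4)^2 ≡ 625^2 = 390625 ≡ 124 (mod 1607)
5^16 = (5^8)^2 ≡ 124^2 = 15376 ≡ 913 (mod 1607)
5^32 = (5^16)^2 ≡ 913^2 = 833569 ≡ 1143 (mod 1607)
5^53 = 5^32 · 5^16 · 5^4 · 5^1 ≡ 1143 · 913 · 625 · 5 ≡ 1421 (mod 1607).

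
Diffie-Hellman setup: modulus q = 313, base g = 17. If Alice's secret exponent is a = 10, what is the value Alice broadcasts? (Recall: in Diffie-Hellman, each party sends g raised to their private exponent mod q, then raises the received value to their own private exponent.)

Public value = 17^10 (mod 313).
17^1 ≡ 17 (mod 313)
17^2 = (17^1)^2 ≡ 17^2 = 289 ≡ 289 (mod 313)
17^4 = (17^2)^2 ≡ 289^2 = 83521 ≡ 263 (mod 313)
17^8 = (17^4)^2 ≡ 263^2 = 69169 ≡ 309 (mod 313)
17^10 = 17^8 · 17^2 ≡ 309 · 289 ≡ 96 (mod 313).

96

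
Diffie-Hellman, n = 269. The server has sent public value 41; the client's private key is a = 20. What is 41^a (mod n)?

173

Shared key K = 41^20 mod 269.
41^1 ≡ 41 (mod 269)
41^2 = (41^1)^2 ≡ 41^2 = 1681 ≡ 67 (mod 269)
41^4 = (41^2)^2 ≡ 67^2 = 4489 ≡ 185 (mod 269)
41^8 = (41^4)^2 ≡ 185^2 = 34225 ≡ 62 (mod 269)
41^16 = (41^8)^2 ≡ 62^2 = 3844 ≡ 78 (mod 269)
41^20 = 41^16 · 41^4 ≡ 78 · 185 ≡ 173 (mod 269).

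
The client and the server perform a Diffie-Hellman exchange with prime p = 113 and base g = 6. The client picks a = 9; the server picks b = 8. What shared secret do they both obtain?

83

The client sends A = g^a mod p = 6^9 mod 113.
6^1 ≡ 6 (mod 113)
6^2 = (6^1)^2 ≡ 6^2 = 36 ≡ 36 (mod 113)
6^4 = (6^2)^2 ≡ 36^2 = 1296 ≡ 53 (mod 113)
6^8 = (6^4)^2 ≡ 53^2 = 2809 ≡ 97 (mod 113)
6^9 = 6^8 · 6^1 ≡ 97 · 6 ≡ 17 (mod 113).
So A = 17. The server then computes K = A^b mod p = 17^8 mod 113.
17^1 ≡ 17 (mod 113)
17^2 = (17^1)^2 ≡ 17^2 = 289 ≡ 63 (mod 113)
17^4 = (17^2)^2 ≡ 63^2 = 3969 ≡ 14 (mod 113)
17^8 = (17^4)^2 ≡ 14^2 = 196 ≡ 83 (mod 113)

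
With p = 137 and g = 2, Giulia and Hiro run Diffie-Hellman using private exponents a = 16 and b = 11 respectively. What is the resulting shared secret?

73

Giulia sends A = g^a mod p = 2^16 mod 137.
2^1 ≡ 2 (mod 137)
2^2 = (2^1)^2 ≡ 2^2 = 4 ≡ 4 (mod 137)
2^4 = (2^2)^2 ≡ 4^2 = 16 ≡ 16 (mod 137)
2^8 = (2^4)^2 ≡ 16^2 = 256 ≡ 119 (mod 137)
2^16 = (2^8)^2 ≡ 119^2 = 14161 ≡ 50 (mod 137)
So A = 50. Hiro then computes K = A^b mod p = 50^11 mod 137.
50^1 ≡ 50 (mod 137)
50^2 = (50^1)^2 ≡ 50^2 = 2500 ≡ 34 (mod 137)
50^4 = (50^2)^2 ≡ 34^2 = 1156 ≡ 60 (mod 137)
50^8 = (50^4)^2 ≡ 60^2 = 3600 ≡ 38 (mod 137)
50^11 = 50^8 · 50^2 · 50^1 ≡ 38 · 34 · 50 ≡ 73 (mod 137).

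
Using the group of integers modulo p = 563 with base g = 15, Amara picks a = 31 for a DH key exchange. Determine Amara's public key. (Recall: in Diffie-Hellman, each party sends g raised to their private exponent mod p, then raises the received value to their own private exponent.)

136

Public value = 15^31 mod 563.
15^1 ≡ 15 (mod 563)
15^2 = (15^1)^2 ≡ 15^2 = 225 ≡ 225 (mod 563)
15^4 = (15^2)^2 ≡ 225^2 = 50625 ≡ 518 (mod 563)
15^8 = (15^4)^2 ≡ 518^2 = 268324 ≡ 336 (mod 563)
15^16 = (15^8)^2 ≡ 336^2 = 112896 ≡ 296 (mod 563)
15^31 = 15^16 · 15^8 · 15^4 · 15^2 · 15^1 ≡ 296 · 336 · 518 · 225 · 15 ≡ 136 (mod 563).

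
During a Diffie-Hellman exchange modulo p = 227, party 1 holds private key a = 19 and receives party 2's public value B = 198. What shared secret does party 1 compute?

55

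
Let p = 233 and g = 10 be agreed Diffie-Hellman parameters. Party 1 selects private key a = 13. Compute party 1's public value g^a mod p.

Public value = 10^13 mod 233.
10^1 ≡ 10 (mod 233)
10^2 = (10^1)^2 ≡ 10^2 = 100 ≡ 100 (mod 233)
10^4 = (10^2)^2 ≡ 100^2 = 10000 ≡ 214 (mod 233)
10^8 = (10^4)^2 ≡ 214^2 = 45796 ≡ 128 (mod 233)
10^13 = 10^8 · 10^4 · 10^1 ≡ 128 · 214 · 10 ≡ 145 (mod 233).

145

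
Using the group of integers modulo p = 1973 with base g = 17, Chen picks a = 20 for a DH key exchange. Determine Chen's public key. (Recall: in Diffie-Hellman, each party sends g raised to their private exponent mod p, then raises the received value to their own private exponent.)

Public value = 17^20 (mod 1973).
17^1 ≡ 17 (mod 1973)
17^2 = (17^1)^2 ≡ 17^2 = 289 ≡ 289 (mod 1973)
17^4 = (17^2)^2 ≡ 289^2 = 83521 ≡ 655 (mod 1973)
17^8 = (17^4)^2 ≡ 655^2 = 429025 ≡ 884 (mod 1973)
17^16 = (17^8)^2 ≡ 884^2 = 781456 ≡ 148 (mod 1973)
17^20 = 17^16 · 17^4 ≡ 148 · 655 ≡ 263 (mod 1973).

263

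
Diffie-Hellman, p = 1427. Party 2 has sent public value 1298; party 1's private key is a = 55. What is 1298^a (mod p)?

Shared key K = 1298^55 mod 1427.
1298^1 ≡ 1298 (mod 1427)
1298^2 = (1298^1)^2 ≡ 1298^2 = 1684804 ≡ 944 (mod 1427)
1298^4 = (1298^2)^2 ≡ 944^2 = 891136 ≡ 688 (mod 1427)
1298^8 = (1298^4)^2 ≡ 688^2 = 473344 ≡ 1007 (mod 1427)
1298^16 = (1298^8)^2 ≡ 1007^2 = 1014049 ≡ 879 (mod 1427)
1298^32 = (1298^16)^2 ≡ 879^2 = 772641 ≡ 634 (mod 1427)
1298^55 = 1298^32 · 1298^16 · 1298^4 · 1298^2 · 1298^1 ≡ 634 · 879 · 688 · 944 · 1298 ≡ 72 (mod 1427).

72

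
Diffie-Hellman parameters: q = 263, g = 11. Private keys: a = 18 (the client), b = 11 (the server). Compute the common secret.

4

The client sends A = g^a mod q = 11^18 mod 263.
11^1 ≡ 11 (mod 263)
11^2 = (11^1)^2 ≡ 11^2 = 121 ≡ 121 (mod 263)
11^4 = (11^2)^2 ≡ 121^2 = 14641 ≡ 176 (mod 263)
11^8 = (11^4)^2 ≡ 176^2 = 30976 ≡ 205 (mod 263)
11^16 = (11^8)^2 ≡ 205^2 = 42025 ≡ 208 (mod 263)
11^18 = 11^16 · 11^2 ≡ 208 · 121 ≡ 183 (mod 263).
So A = 183. The server then computes K = A^b mod q = 183^11 mod 263.
183^1 ≡ 183 (mod 263)
183^2 = (183^1)^2 ≡ 183^2 = 33489 ≡ 88 (mod 263)
183^4 = (183^2)^2 ≡ 88^2 = 7744 ≡ 117 (mod 263)
183^8 = (183^4)^2 ≡ 117^2 = 13689 ≡ 13 (mod 263)
183^11 = 183^8 · 183^2 · 183^1 ≡ 13 · 88 · 183 ≡ 4 (mod 263).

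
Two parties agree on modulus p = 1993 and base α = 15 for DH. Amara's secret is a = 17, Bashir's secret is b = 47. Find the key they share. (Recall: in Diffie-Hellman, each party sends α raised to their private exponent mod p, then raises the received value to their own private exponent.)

813

Amara sends A = α^a mod p = 15^17 mod 1993.
15^1 ≡ 15 (mod 1993)
15^2 = (15^1)^2 ≡ 15^2 = 225 ≡ 225 (mod 1993)
15^4 = (15^2)^2 ≡ 225^2 = 50625 ≡ 800 (mod 1993)
15^8 = (15^4)^2 ≡ 800^2 = 640000 ≡ 247 (mod 1993)
15^16 = (15^8)^2 ≡ 247^2 = 61009 ≡ 1219 (mod 1993)
15^17 = 15^16 · 15^1 ≡ 1219 · 15 ≡ 348 (mod 1993).
So A = 348. Bashir then computes K = A^b mod p = 348^47 mod 1993.
348^1 ≡ 348 (mod 1993)
348^2 = (348^1)^2 ≡ 348^2 = 121104 ≡ 1524 (mod 1993)
348^4 = (348^2)^2 ≡ 1524^2 = 2322576 ≡ 731 (mod 1993)
348^8 = (348^4)^2 ≡ 731^2 = 534361 ≡ 237 (mod 1993)
348^16 = (348^8)^2 ≡ 237^2 = 56169 ≡ 365 (mod 1993)
348^32 = (348^16)^2 ≡ 365^2 = 133225 ≡ 1687 (mod 1993)
348^47 = 348^32 · 348^8 · 348^4 · 348^2 · 348^1 ≡ 1687 · 237 · 731 · 1524 · 348 ≡ 813 (mod 1993).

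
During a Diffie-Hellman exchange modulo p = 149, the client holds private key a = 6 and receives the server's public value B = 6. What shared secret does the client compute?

19

Shared key K = 6^6 mod 149.
6^1 ≡ 6 (mod 149)
6^2 = (6^1)^2 ≡ 6^2 = 36 ≡ 36 (mod 149)
6^4 = (6^2)^2 ≡ 36^2 = 1296 ≡ 104 (mod 149)
6^6 = 6^4 · 6^2 ≡ 104 · 36 ≡ 19 (mod 149).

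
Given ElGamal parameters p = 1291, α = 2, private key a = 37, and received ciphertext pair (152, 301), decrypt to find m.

Shared mask s = c₁^a mod p = 152^37 mod 1291.
152^1 ≡ 152 (mod 1291)
152^2 = (152^1)^2 ≡ 152^2 = 23104 ≡ 1157 (mod 1291)
152^4 = (152^2)^2 ≡ 1157^2 = 1338649 ≡ 1173 (mod 1291)
152^8 = (152^4)^2 ≡ 1173^2 = 1375929 ≡ 1014 (mod 1291)
152^16 = (152^8)^2 ≡ 1014^2 = 1028196 ≡ 560 (mod 1291)
152^32 = (152^16)^2 ≡ 560^2 = 313600 ≡ 1178 (mod 1291)
152^37 = 152^32 · 152^4 · 152^1 ≡ 1178 · 1173 · 152 ≡ 1189 (mod 1291).
So s = 1189; s⁻¹ ≡ 848 (mod 1291).
m = c₂ · s⁻¹ mod 1291 = 301 · 848 mod 1291 = 921.

921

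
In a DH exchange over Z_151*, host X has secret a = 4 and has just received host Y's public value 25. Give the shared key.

Shared key K = 25^4 mod 151.
25^1 ≡ 25 (mod 151)
25^2 = (25^1)^2 ≡ 25^2 = 625 ≡ 21 (mod 151)
25^4 = (25^2)^2 ≡ 21^2 = 441 ≡ 139 (mod 151)

139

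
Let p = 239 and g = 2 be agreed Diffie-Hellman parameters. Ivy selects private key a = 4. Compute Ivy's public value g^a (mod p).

Public value = 2^4 (mod 239).
2^1 ≡ 2 (mod 239)
2^2 = (2^1)^2 ≡ 2^2 = 4 ≡ 4 (mod 239)
2^4 = (2^2)^2 ≡ 4^2 = 16 ≡ 16 (mod 239)

16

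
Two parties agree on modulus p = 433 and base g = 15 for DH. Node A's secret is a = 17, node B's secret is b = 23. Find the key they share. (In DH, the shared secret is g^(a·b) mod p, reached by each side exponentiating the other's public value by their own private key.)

122

Node B sends B = g^b mod p = 15^23 mod 433.
15^1 ≡ 15 (mod 433)
15^2 = (15^1)^2 ≡ 15^2 = 225 ≡ 225 (mod 433)
15^4 = (15^2)^2 ≡ 225^2 = 50625 ≡ 397 (mod 433)
15^8 = (15^4)^2 ≡ 397^2 = 157609 ≡ 430 (mod 433)
15^16 = (15^8)^2 ≡ 430^2 = 184900 ≡ 9 (mod 433)
15^23 = 15^16 · 15^4 · 15^2 · 15^1 ≡ 9 · 397 · 225 · 15 ≡ 258 (mod 433).
So B = 258. Node A then computes K = B^a mod p = 258^17 mod 433.
258^1 ≡ 258 (mod 433)
258^2 = (258^1)^2 ≡ 258^2 = 66564 ≡ 315 (mod 433)
258^4 = (258^2)^2 ≡ 315^2 = 99225 ≡ 68 (mod 433)
258^8 = (258^4)^2 ≡ 68^2 = 4624 ≡ 294 (mod 433)
258^16 = (258^8)^2 ≡ 294^2 = 86436 ≡ 269 (mod 433)
258^17 = 258^16 · 258^1 ≡ 269 · 258 ≡ 122 (mod 433).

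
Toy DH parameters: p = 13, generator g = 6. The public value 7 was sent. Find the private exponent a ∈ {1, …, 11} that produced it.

Try successive powers of 6 modulo 13:
6^1 ≡ 6
6^2 ≡ 10
6^3 ≡ 8
6^4 ≡ 9
6^5 ≡ 2
6^6 ≡ 12
6^7 ≡ 7
Found: a = 7.

7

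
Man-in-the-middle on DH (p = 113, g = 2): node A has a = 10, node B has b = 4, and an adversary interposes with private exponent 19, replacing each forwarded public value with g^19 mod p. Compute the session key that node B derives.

Node B receives an adversary's public value M = 2^19 mod 113 instead of the honest one.
2^1 ≡ 2 (mod 113)
2^2 = (2^1)^2 ≡ 2^2 = 4 ≡ 4 (mod 113)
2^4 = (2^2)^2 ≡ 4^2 = 16 ≡ 16 (mod 113)
2^8 = (2^4)^2 ≡ 16^2 = 256 ≡ 30 (mod 113)
2^16 = (2^8)^2 ≡ 30^2 = 900 ≡ 109 (mod 113)
2^19 = 2^16 · 2^2 · 2^1 ≡ 109 · 4 · 2 ≡ 81 (mod 113).
So M = 81. Node B computes K = M^4 mod 113.
81^1 ≡ 81 (mod 113)
81^2 = (81^1)^2 ≡ 81^2 = 6561 ≡ 7 (mod 113)
81^4 = (81^2)^2 ≡ 7^2 = 49 ≡ 49 (mod 113)

49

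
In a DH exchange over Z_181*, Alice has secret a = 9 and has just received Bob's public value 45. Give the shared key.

42

Shared key K = 45^9 mod 181.
45^1 ≡ 45 (mod 181)
45^2 = (45^1)^2 ≡ 45^2 = 2025 ≡ 34 (mod 181)
45^4 = (45^2)^2 ≡ 34^2 = 1156 ≡ 70 (mod 181)
45^8 = (45^4)^2 ≡ 70^2 = 4900 ≡ 13 (mod 181)
45^9 = 45^8 · 45^1 ≡ 13 · 45 ≡ 42 (mod 181).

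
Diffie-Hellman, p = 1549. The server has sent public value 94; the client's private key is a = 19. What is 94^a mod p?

Shared key K = 94^19 mod 1549.
94^1 ≡ 94 (mod 1549)
94^2 = (94^1)^2 ≡ 94^2 = 8836 ≡ 1091 (mod 1549)
94^4 = (94^2)^2 ≡ 1091^2 = 1190281 ≡ 649 (mod 1549)
94^8 = (94^4)^2 ≡ 649^2 = 421201 ≡ 1422 (mod 1549)
94^16 = (94^8)^2 ≡ 1422^2 = 2022084 ≡ 639 (mod 1549)
94^19 = 94^16 · 94^2 · 94^1 ≡ 639 · 1091 · 94 ≡ 12 (mod 1549).

12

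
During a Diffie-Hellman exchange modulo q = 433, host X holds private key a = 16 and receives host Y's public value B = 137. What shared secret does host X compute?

Shared key K = 137^16 mod 433.
137^1 ≡ 137 (mod 433)
137^2 = (137^1)^2 ≡ 137^2 = 18769 ≡ 150 (mod 433)
137^4 = (137^2)^2 ≡ 150^2 = 22500 ≡ 417 (mod 433)
137^8 = (137^4)^2 ≡ 417^2 = 173889 ≡ 256 (mod 433)
137^16 = (137^8)^2 ≡ 256^2 = 65536 ≡ 153 (mod 433)

153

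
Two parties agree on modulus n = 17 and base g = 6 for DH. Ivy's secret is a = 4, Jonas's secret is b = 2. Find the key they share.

16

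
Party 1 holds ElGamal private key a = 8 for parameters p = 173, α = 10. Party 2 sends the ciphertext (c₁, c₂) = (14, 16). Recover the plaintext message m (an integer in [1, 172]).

14

Shared mask s = c₁^a mod p = 14^8 mod 173.
14^1 ≡ 14 (mod 173)
14^2 = (14^1)^2 ≡ 14^2 = 196 ≡ 23 (mod 173)
14^4 = (14^2)^2 ≡ 23^2 = 529 ≡ 10 (mod 173)
14^8 = (14^4)^2 ≡ 10^2 = 100 ≡ 100 (mod 173)
So s = 100; s⁻¹ ≡ 109 (mod 173).
m = c₂ · s⁻¹ mod 173 = 16 · 109 mod 173 = 14.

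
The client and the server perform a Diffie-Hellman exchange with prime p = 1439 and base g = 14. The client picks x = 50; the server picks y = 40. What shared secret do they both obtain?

529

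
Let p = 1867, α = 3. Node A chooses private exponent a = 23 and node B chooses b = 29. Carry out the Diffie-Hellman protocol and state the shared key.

Node B sends B = α^b mod p = 3^29 mod 1867.
3^1 ≡ 3 (mod 1867)
3^2 = (3^1)^2 ≡ 3^2 = 9 ≡ 9 (mod 1867)
3^4 = (3^2)^2 ≡ 9^2 = 81 ≡ 81 (mod 1867)
3^8 = (3^4)^2 ≡ 81^2 = 6561 ≡ 960 (mod 1867)
3^16 = (3^8)^2 ≡ 960^2 = 921600 ≡ 1169 (mod 1867)
3^29 = 3^16 · 3^8 · 3^4 · 3^1 ≡ 1169 · 960 · 81 · 3 ≡ 965 (mod 1867).
So B = 965. Node A then computes K = B^a mod p = 965^23 mod 1867.
965^1 ≡ 965 (mod 1867)
965^2 = (965^1)^2 ≡ 965^2 = 931225 ≡ 1459 (mod 1867)
965^4 = (965^2)^2 ≡ 1459^2 = 2128681 ≡ 301 (mod 1867)
965^8 = (965^4)^2 ≡ 301^2 = 90601 ≡ 985 (mod 1867)
965^16 = (965^8)^2 ≡ 985^2 = 970225 ≡ 1252 (mod 1867)
965^23 = 965^16 · 965^4 · 965^2 · 965^1 ≡ 1252 · 301 · 1459 · 965 ≡ 417 (mod 1867).

417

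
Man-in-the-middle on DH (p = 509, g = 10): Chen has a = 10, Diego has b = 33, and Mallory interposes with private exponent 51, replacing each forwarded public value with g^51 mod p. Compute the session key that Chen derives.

100

Chen receives Mallory's public value M = 10^51 mod 509 instead of the honest one.
10^1 ≡ 10 (mod 509)
10^2 = (10^1)^2 ≡ 10^2 = 100 ≡ 100 (mod 509)
10^4 = (10^2)^2 ≡ 100^2 = 10000 ≡ 329 (mod 509)
10^8 = (10^4)^2 ≡ 329^2 = 108241 ≡ 333 (mod 509)
10^16 = (10^8)^2 ≡ 333^2 = 110889 ≡ 436 (mod 509)
10^32 = (10^16)^2 ≡ 436^2 = 190096 ≡ 239 (mod 509)
10^51 = 10^32 · 10^16 · 10^2 · 10^1 ≡ 239 · 436 · 100 · 10 ≡ 502 (mod 509).
So M = 502. Chen computes K = M^10 mod 509.
502^1 ≡ 502 (mod 509)
502^2 = (502^1)^2 ≡ 502^2 = 252004 ≡ 49 (mod 509)
502^4 = (502^2)^2 ≡ 49^2 = 2401 ≡ 365 (mod 509)
502^8 = (502^4)^2 ≡ 365^2 = 133225 ≡ 376 (mod 509)
502^10 = 502^8 · 502^2 ≡ 376 · 49 ≡ 100 (mod 509).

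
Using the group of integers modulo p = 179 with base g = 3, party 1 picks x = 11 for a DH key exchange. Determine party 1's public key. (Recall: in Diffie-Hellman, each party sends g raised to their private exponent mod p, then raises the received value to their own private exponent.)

Public value = 3^11 mod 179.
3^1 ≡ 3 (mod 179)
3^2 = (3^1)^2 ≡ 3^2 = 9 ≡ 9 (mod 179)
3^4 = (3^2)^2 ≡ 9^2 = 81 ≡ 81 (mod 179)
3^8 = (3^4)^2 ≡ 81^2 = 6561 ≡ 117 (mod 179)
3^11 = 3^8 · 3^2 · 3^1 ≡ 117 · 9 · 3 ≡ 116 (mod 179).

116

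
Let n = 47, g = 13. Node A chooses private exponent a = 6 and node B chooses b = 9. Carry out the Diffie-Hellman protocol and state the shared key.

Node B sends B = g^b mod n = 13^9 mod 47.
13^1 ≡ 13 (mod 47)
13^2 = (13^1)^2 ≡ 13^2 = 169 ≡ 28 (mod 47)
13^4 = (13^2)^2 ≡ 28^2 = 784 ≡ 32 (mod 47)
13^8 = (13^4)^2 ≡ 32^2 = 1024 ≡ 37 (mod 47)
13^9 = 13^8 · 13^1 ≡ 37 · 13 ≡ 11 (mod 47).
So B = 11. Node A then computes K = B^a mod n = 11^6 mod 47.
11^1 ≡ 11 (mod 47)
11^2 = (11^1)^2 ≡ 11^2 = 121 ≡ 27 (mod 47)
11^4 = (11^2)^2 ≡ 27^2 = 729 ≡ 24 (mod 47)
11^6 = 11^4 · 11^2 ≡ 24 · 27 ≡ 37 (mod 47).

37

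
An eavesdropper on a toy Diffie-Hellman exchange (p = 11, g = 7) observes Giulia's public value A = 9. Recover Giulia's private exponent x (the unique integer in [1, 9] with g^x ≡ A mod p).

Try successive powers of 7 modulo 11:
7^1 ≡ 7
7^2 ≡ 5
7^3 ≡ 2
7^4 ≡ 3
7^5 ≡ 10
7^6 ≡ 4
7^7 ≡ 6
7^8 ≡ 9
Found: x = 8.

8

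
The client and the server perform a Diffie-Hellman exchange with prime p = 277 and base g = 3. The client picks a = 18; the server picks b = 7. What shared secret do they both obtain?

84

The client sends A = g^a mod p = 3^18 mod 277.
3^1 ≡ 3 (mod 277)
3^2 = (3^1)^2 ≡ 3^2 = 9 ≡ 9 (mod 277)
3^4 = (3^2)^2 ≡ 9^2 = 81 ≡ 81 (mod 277)
3^8 = (3^4)^2 ≡ 81^2 = 6561 ≡ 190 (mod 277)
3^16 = (3^8)^2 ≡ 190^2 = 36100 ≡ 90 (mod 277)
3^18 = 3^16 · 3^2 ≡ 90 · 9 ≡ 256 (mod 277).
So A = 256. The server then computes K = A^b mod p = 256^7 mod 277.
256^1 ≡ 256 (mod 277)
256^2 = (256^1)^2 ≡ 256^2 = 65536 ≡ 164 (mod 277)
256^4 = (256^2)^2 ≡ 164^2 = 26896 ≡ 27 (mod 277)
256^7 = 256^4 · 256^2 · 256^1 ≡ 27 · 164 · 256 ≡ 84 (mod 277).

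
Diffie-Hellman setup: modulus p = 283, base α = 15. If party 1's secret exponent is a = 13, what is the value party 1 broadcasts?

Public value = 15^13 (mod 283).
15^1 ≡ 15 (mod 283)
15^2 = (15^1)^2 ≡ 15^2 = 225 ≡ 225 (mod 283)
15^4 = (15^2)^2 ≡ 225^2 = 50625 ≡ 251 (mod 283)
15^8 = (15^4)^2 ≡ 251^2 = 63001 ≡ 175 (mod 283)
15^13 = 15^8 · 15^4 · 15^1 ≡ 175 · 251 · 15 ≡ 51 (mod 283).

51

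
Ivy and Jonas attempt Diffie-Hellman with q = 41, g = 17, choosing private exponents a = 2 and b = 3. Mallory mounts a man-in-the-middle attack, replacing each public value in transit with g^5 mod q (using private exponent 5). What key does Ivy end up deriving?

32

Ivy receives Mallory's public value M = 17^5 mod 41 instead of the honest one.
17^1 ≡ 17 (mod 41)
17^2 = (17^1)^2 ≡ 17^2 = 289 ≡ 2 (mod 41)
17^4 = (17^2)^2 ≡ 2^2 = 4 ≡ 4 (mod 41)
17^5 = 17^4 · 17^1 ≡ 4 · 17 ≡ 27 (mod 41).
So M = 27. Ivy computes K = M^2 mod 41.
27^1 ≡ 27 (mod 41)
27^2 = (27^1)^2 ≡ 27^2 = 729 ≡ 32 (mod 41)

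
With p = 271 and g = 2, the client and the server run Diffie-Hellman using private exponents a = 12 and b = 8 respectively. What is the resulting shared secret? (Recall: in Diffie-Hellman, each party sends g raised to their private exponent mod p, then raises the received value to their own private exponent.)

41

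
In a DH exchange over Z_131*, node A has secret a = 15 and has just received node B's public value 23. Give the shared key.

79

Shared key K = 23^15 mod 131.
23^1 ≡ 23 (mod 131)
23^2 = (23^1)^2 ≡ 23^2 = 529 ≡ 5 (mod 131)
23^4 = (23^2)^2 ≡ 5^2 = 25 ≡ 25 (mod 131)
23^8 = (23^4)^2 ≡ 25^2 = 625 ≡ 101 (mod 131)
23^15 = 23^8 · 23^4 · 23^2 · 23^1 ≡ 101 · 25 · 5 · 23 ≡ 79 (mod 131).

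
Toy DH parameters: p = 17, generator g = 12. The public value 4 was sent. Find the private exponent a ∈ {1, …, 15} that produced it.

12

Try successive powers of 12 modulo 17:
12^1 ≡ 12
12^2 ≡ 8
12^3 ≡ 11
12^4 ≡ 13
12^5 ≡ 3
12^6 ≡ 2
12^7 ≡ 7
12^8 ≡ 16
12^9 ≡ 5
12^10 ≡ 9
12^11 ≡ 6
12^12 ≡ 4
Found: a = 12.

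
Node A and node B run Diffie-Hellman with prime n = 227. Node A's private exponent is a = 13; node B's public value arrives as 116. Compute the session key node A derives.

Shared key K = 116^13 mod 227.
116^1 ≡ 116 (mod 227)
116^2 = (116^1)^2 ≡ 116^2 = 13456 ≡ 63 (mod 227)
116^4 = (116^2)^2 ≡ 63^2 = 3969 ≡ 110 (mod 227)
116^8 = (116^4)^2 ≡ 110^2 = 12100 ≡ 69 (mod 227)
116^13 = 116^8 · 116^4 · 116^1 ≡ 69 · 110 · 116 ≡ 134 (mod 227).

134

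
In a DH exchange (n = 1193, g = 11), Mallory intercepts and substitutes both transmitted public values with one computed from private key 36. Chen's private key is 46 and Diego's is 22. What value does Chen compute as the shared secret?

586

Chen receives Mallory's public value M = 11^36 mod 1193 instead of the honest one.
11^1 ≡ 11 (mod 1193)
11^2 = (11^1)^2 ≡ 11^2 = 121 ≡ 121 (mod 1193)
11^4 = (11^2)^2 ≡ 121^2 = 14641 ≡ 325 (mod 1193)
11^8 = (11^4)^2 ≡ 325^2 = 105625 ≡ 641 (mod 1193)
11^16 = (11^8)^2 ≡ 641^2 = 410881 ≡ 489 (mod 1193)
11^32 = (11^16)^2 ≡ 489^2 = 239121 ≡ 521 (mod 1193)
11^36 = 11^32 · 11^4 ≡ 521 · 325 ≡ 1112 (mod 1193).
So M = 1112. Chen computes K = M^46 mod 1193.
1112^1 ≡ 1112 (mod 1193)
1112^2 = (1112^1)^2 ≡ 1112^2 = 1236544 ≡ 596 (mod 1193)
1112^4 = (1112^2)^2 ≡ 596^2 = 355216 ≡ 895 (mod 1193)
1112^8 = (1112^4)^2 ≡ 895^2 = 801025 ≡ 522 (mod 1193)
1112^16 = (1112^8)^2 ≡ 522^2 = 272484 ≡ 480 (mod 1193)
1112^32 = (1112^16)^2 ≡ 480^2 = 230400 ≡ 151 (mod 1193)
1112^46 = 1112^32 · 1112^8 · 1112^4 · 1112^2 ≡ 151 · 522 · 895 · 596 ≡ 586 (mod 1193).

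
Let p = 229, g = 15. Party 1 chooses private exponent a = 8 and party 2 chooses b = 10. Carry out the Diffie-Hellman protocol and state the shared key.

Party 1 sends A = g^a mod p = 15^8 mod 229.
15^1 ≡ 15 (mod 229)
15^2 = (15^1)^2 ≡ 15^2 = 225 ≡ 225 (mod 229)
15^4 = (15^2)^2 ≡ 225^2 = 50625 ≡ 16 (mod 229)
15^8 = (15^4)^2 ≡ 16^2 = 256 ≡ 27 (mod 229)
So A = 27. Party 2 then computes K = A^b mod p = 27^10 mod 229.
27^1 ≡ 27 (mod 229)
27^2 = (27^1)^2 ≡ 27^2 = 729 ≡ 42 (mod 229)
27^4 = (27^2)^2 ≡ 42^2 = 1764 ≡ 161 (mod 229)
27^8 = (27^4)^2 ≡ 161^2 = 25921 ≡ 44 (mod 229)
27^10 = 27^8 · 27^2 ≡ 44 · 42 ≡ 16 (mod 229).

16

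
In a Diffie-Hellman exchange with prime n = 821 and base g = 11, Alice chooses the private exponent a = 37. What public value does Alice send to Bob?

Public value = 11^37 mod 821.
11^1 ≡ 11 (mod 821)
11^2 = (11^1)^2 ≡ 11^2 = 121 ≡ 121 (mod 821)
11^4 = (11^2)^2 ≡ 121^2 = 14641 ≡ 684 (mod 821)
11^8 = (11^4)^2 ≡ 684^2 = 467856 ≡ 707 (mod 821)
11^16 = (11^8)^2 ≡ 707^2 = 499849 ≡ 681 (mod 821)
11^32 = (11^16)^2 ≡ 681^2 = 463761 ≡ 717 (mod 821)
11^37 = 11^32 · 11^4 · 11^1 ≡ 717 · 684 · 11 ≡ 738 (mod 821).

738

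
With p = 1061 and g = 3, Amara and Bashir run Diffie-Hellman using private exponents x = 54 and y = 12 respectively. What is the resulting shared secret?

964

Amara sends A = g^x mod p = 3^54 mod 1061.
3^1 ≡ 3 (mod 1061)
3^2 = (3^1)^2 ≡ 3^2 = 9 ≡ 9 (mod 1061)
3^4 = (3^2)^2 ≡ 9^2 = 81 ≡ 81 (mod 1061)
3^8 = (3^4)^2 ≡ 81^2 = 6561 ≡ 195 (mod 1061)
3^16 = (3^8)^2 ≡ 195^2 = 38025 ≡ 890 (mod 1061)
3^32 = (3^16)^2 ≡ 890^2 = 792100 ≡ 594 (mod 1061)
3^54 = 3^32 · 3^16 · 3^4 · 3^2 ≡ 594 · 890 · 81 · 9 ≡ 805 (mod 1061).
So A = 805. Bashir then computes K = A^y mod p = 805^12 mod 1061.
805^1 ≡ 805 (mod 1061)
805^2 = (805^1)^2 ≡ 805^2 = 648025 ≡ 815 (mod 1061)
805^4 = (805^2)^2 ≡ 815^2 = 664225 ≡ 39 (mod 1061)
805^8 = (805^4)^2 ≡ 39^2 = 1521 ≡ 460 (mod 1061)
805^12 = 805^8 · 805^4 ≡ 460 · 39 ≡ 964 (mod 1061).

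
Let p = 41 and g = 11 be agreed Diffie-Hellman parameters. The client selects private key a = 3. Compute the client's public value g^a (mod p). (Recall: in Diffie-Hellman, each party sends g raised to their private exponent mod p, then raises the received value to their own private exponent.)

19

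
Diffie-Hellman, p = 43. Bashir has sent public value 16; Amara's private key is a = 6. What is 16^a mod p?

Shared key K = 16^6 mod 43.
16^1 ≡ 16 (mod 43)
16^2 = (16^1)^2 ≡ 16^2 = 256 ≡ 41 (mod 43)
16^4 = (16^2)^2 ≡ 41^2 = 1681 ≡ 4 (mod 43)
16^6 = 16^4 · 16^2 ≡ 4 · 41 ≡ 35 (mod 43).

35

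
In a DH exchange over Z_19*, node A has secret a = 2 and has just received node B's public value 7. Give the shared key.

Shared key K = 7^2 mod 19.
7^1 ≡ 7 (mod 19)
7^2 = (7^1)^2 ≡ 7^2 = 49 ≡ 11 (mod 19)

11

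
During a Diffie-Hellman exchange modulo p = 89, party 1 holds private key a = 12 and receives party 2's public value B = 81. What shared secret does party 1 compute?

8

Shared key K = 81^12 mod 89.
81^1 ≡ 81 (mod 89)
81^2 = (81^1)^2 ≡ 81^2 = 6561 ≡ 64 (mod 89)
81^4 = (81^2)^2 ≡ 64^2 = 4096 ≡ 2 (mod 89)
81^8 = (81^4)^2 ≡ 2^2 = 4 ≡ 4 (mod 89)
81^12 = 81^8 · 81^4 ≡ 4 · 2 ≡ 8 (mod 89).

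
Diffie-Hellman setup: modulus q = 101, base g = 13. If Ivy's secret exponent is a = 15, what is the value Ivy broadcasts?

Public value = 13^15 (mod 101).
13^1 ≡ 13 (mod 101)
13^2 = (13^1)^2 ≡ 13^2 = 169 ≡ 68 (mod 101)
13^4 = (13^2)^2 ≡ 68^2 = 4624 ≡ 79 (mod 101)
13^8 = (13^4)^2 ≡ 79^2 = 6241 ≡ 80 (mod 101)
13^15 = 13^8 · 13^4 · 13^2 · 13^1 ≡ 80 · 79 · 68 · 13 ≡ 65 (mod 101).

65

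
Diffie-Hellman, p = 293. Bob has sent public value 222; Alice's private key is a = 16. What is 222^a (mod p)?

283

Shared key K = 222^16 mod 293.
222^1 ≡ 222 (mod 293)
222^2 = (222^1)^2 ≡ 222^2 = 49284 ≡ 60 (mod 293)
222^4 = (222^2)^2 ≡ 60^2 = 3600 ≡ 84 (mod 293)
222^8 = (222^4)^2 ≡ 84^2 = 7056 ≡ 24 (mod 293)
222^16 = (222^8)^2 ≡ 24^2 = 576 ≡ 283 (mod 293)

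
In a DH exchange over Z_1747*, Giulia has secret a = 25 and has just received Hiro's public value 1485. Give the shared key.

521

Shared key K = 1485^25 mod 1747.
1485^1 ≡ 1485 (mod 1747)
1485^2 = (1485^1)^2 ≡ 1485^2 = 2205225 ≡ 511 (mod 1747)
1485^4 = (1485^2)^2 ≡ 511^2 = 261121 ≡ 818 (mod 1747)
1485^8 = (1485^4)^2 ≡ 818^2 = 669124 ≡ 23 (mod 1747)
1485^16 = (1485^8)^2 ≡ 23^2 = 529 ≡ 529 (mod 1747)
1485^25 = 1485^16 · 1485^8 · 1485^1 ≡ 529 · 23 · 1485 ≡ 521 (mod 1747).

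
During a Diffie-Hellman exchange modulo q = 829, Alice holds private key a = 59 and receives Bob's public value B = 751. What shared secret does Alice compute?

29

Shared key K = 751^59 mod 829.
751^1 ≡ 751 (mod 829)
751^2 = (751^1)^2 ≡ 751^2 = 564001 ≡ 281 (mod 829)
751^4 = (751^2)^2 ≡ 281^2 = 78961 ≡ 206 (mod 829)
751^8 = (751^4)^2 ≡ 206^2 = 42436 ≡ 157 (mod 829)
751^16 = (751^8)^2 ≡ 157^2 = 24649 ≡ 608 (mod 829)
751^32 = (751^16)^2 ≡ 608^2 = 369664 ≡ 759 (mod 829)
751^59 = 751^32 · 751^16 · 751^8 · 751^2 · 751^1 ≡ 759 · 608 · 157 · 281 · 751 ≡ 29 (mod 829).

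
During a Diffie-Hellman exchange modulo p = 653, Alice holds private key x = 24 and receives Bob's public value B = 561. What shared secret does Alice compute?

Shared key K = 561^24 mod 653.
561^1 ≡ 561 (mod 653)
561^2 = (561^1)^2 ≡ 561^2 = 314721 ≡ 628 (mod 653)
561^4 = (561^2)^2 ≡ 628^2 = 394384 ≡ 625 (mod 653)
561^8 = (561^4)^2 ≡ 625^2 = 390625 ≡ 131 (mod 653)
561^16 = (561^8)^2 ≡ 131^2 = 17161 ≡ 183 (mod 653)
561^24 = 561^16 · 561^8 ≡ 183 · 131 ≡ 465 (mod 653).

465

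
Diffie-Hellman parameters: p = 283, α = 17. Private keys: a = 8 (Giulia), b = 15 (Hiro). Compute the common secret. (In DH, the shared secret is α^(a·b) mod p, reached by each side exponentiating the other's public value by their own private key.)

250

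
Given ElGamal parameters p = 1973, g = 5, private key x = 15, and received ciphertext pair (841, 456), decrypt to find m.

1718

Shared mask s = c₁^x mod p = 841^15 mod 1973.
841^1 ≡ 841 (mod 1973)
841^2 = (841^1)^2 ≡ 841^2 = 707281 ≡ 947 (mod 1973)
841^4 = (841^2)^2 ≡ 947^2 = 896809 ≡ 1067 (mod 1973)
841^8 = (841^4)^2 ≡ 1067^2 = 1138489 ≡ 68 (mod 1973)
841^15 = 841^8 · 841^4 · 841^2 · 841^1 ≡ 68 · 1067 · 947 · 841 ≡ 1948 (mod 1973).
So s = 1948; s⁻¹ ≡ 947 (mod 1973).
m = c₂ · s⁻¹ mod 1973 = 456 · 947 mod 1973 = 1718.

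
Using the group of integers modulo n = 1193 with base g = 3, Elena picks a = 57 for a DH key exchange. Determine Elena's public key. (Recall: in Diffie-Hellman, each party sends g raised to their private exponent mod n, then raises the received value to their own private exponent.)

Public value = 3^57 mod 1193.
3^1 ≡ 3 (mod 1193)
3^2 = (3^1)^2 ≡ 3^2 = 9 ≡ 9 (mod 1193)
3^4 = (3^2)^2 ≡ 9^2 = 81 ≡ 81 (mod 1193)
3^8 = (3^4)^2 ≡ 81^2 = 6561 ≡ 596 (mod 1193)
3^16 = (3^8)^2 ≡ 596^2 = 355216 ≡ 895 (mod 1193)
3^32 = (3^16)^2 ≡ 895^2 = 801025 ≡ 522 (mod 1193)
3^57 = 3^32 · 3^16 · 3^8 · 3^1 ≡ 522 · 895 · 596 · 3 ≡ 699 (mod 1193).

699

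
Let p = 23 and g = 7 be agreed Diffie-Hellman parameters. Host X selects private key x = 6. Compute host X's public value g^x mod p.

Public value = 7^6 mod 23.
7^1 ≡ 7 (mod 23)
7^2 = (7^1)^2 ≡ 7^2 = 49 ≡ 3 (mod 23)
7^4 = (7^2)^2 ≡ 3^2 = 9 ≡ 9 (mod 23)
7^6 = 7^4 · 7^2 ≡ 9 · 3 ≡ 4 (mod 23).

4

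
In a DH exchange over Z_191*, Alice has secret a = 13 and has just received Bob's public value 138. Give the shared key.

Shared key K = 138^13 mod 191.
138^1 ≡ 138 (mod 191)
138^2 = (138^1)^2 ≡ 138^2 = 19044 ≡ 135 (mod 191)
138^4 = (138^2)^2 ≡ 135^2 = 18225 ≡ 80 (mod 191)
138^8 = (138^4)^2 ≡ 80^2 = 6400 ≡ 97 (mod 191)
138^13 = 138^8 · 138^4 · 138^1 ≡ 97 · 80 · 138 ≡ 134 (mod 191).

134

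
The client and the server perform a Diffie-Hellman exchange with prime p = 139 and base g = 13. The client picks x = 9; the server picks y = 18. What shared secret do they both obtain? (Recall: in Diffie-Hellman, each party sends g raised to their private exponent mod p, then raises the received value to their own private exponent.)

129

The client sends A = g^x mod p = 13^9 mod 139.
13^1 ≡ 13 (mod 139)
13^2 = (13^1)^2 ≡ 13^2 = 169 ≡ 30 (mod 139)
13^4 = (13^2)^2 ≡ 30^2 = 900 ≡ 66 (mod 139)
13^8 = (13^4)^2 ≡ 66^2 = 4356 ≡ 47 (mod 139)
13^9 = 13^8 · 13^1 ≡ 47 · 13 ≡ 55 (mod 139).
So A = 55. The server then computes K = A^y mod p = 55^18 mod 139.
55^1 ≡ 55 (mod 139)
55^2 = (55^1)^2 ≡ 55^2 = 3025 ≡ 106 (mod 139)
55^4 = (55^2)^2 ≡ 106^2 = 11236 ≡ 116 (mod 139)
55^8 = (55^4)^2 ≡ 116^2 = 13456 ≡ 112 (mod 139)
55^16 = (55^8)^2 ≡ 112^2 = 12544 ≡ 34 (mod 139)
55^18 = 55^16 · 55^2 ≡ 34 · 106 ≡ 129 (mod 139).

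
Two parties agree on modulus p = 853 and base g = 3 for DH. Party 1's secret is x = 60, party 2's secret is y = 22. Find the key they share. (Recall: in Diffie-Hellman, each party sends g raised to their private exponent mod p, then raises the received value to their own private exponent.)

Party 2 sends B = g^y mod p = 3^22 mod 853.
3^1 ≡ 3 (mod 853)
3^2 = (3^1)^2 ≡ 3^2 = 9 ≡ 9 (mod 853)
3^4 = (3^2)^2 ≡ 9^2 = 81 ≡ 81 (mod 853)
3^8 = (3^4)^2 ≡ 81^2 = 6561 ≡ 590 (mod 853)
3^16 = (3^8)^2 ≡ 590^2 = 348100 ≡ 76 (mod 853)
3^22 = 3^16 · 3^4 · 3^2 ≡ 76 · 81 · 9 ≡ 812 (mod 853).
So B = 812. Party 1 then computes K = B^x mod p = 812^60 mod 853.
812^1 ≡ 812 (mod 853)
812^2 = (812^1)^2 ≡ 812^2 = 659344 ≡ 828 (mod 853)
812^4 = (812^2)^2 ≡ 828^2 = 685584 ≡ 625 (mod 853)
812^8 = (812^4)^2 ≡ 625^2 = 390625 ≡ 804 (mod 853)
812^16 = (812^8)^2 ≡ 804^2 = 646416 ≡ 695 (mod 853)
812^32 = (812^16)^2 ≡ 695^2 = 483025 ≡ 227 (mod 853)
812^60 = 812^32 · 812^16 · 812^8 · 812^4 ≡ 227 · 695 · 804 · 625 ≡ 92 (mod 853).

92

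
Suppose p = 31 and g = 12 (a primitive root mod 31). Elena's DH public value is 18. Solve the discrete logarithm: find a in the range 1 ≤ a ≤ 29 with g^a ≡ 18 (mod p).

14

Try successive powers of 12 modulo 31:
12^1 ≡ 12
12^2 ≡ 20
12^3 ≡ 23
12^4 ≡ 28
12^5 ≡ 26
12^6 ≡ 2
12^7 ≡ 24
12^8 ≡ 9
12^9 ≡ 15
12^10 ≡ 25
12^11 ≡ 21
12^12 ≡ 4
12^13 ≡ 17
12^14 ≡ 18
Found: a = 14.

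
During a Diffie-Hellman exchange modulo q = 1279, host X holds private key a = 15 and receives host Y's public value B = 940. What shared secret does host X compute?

377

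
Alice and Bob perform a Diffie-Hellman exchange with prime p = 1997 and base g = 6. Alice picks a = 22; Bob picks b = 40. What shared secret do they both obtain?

Bob sends B = g^b mod p = 6^40 mod 1997.
6^1 ≡ 6 (mod 1997)
6^2 = (6^1)^2 ≡ 6^2 = 36 ≡ 36 (mod 1997)
6^4 = (6^2)^2 ≡ 36^2 = 1296 ≡ 1296 (mod 1997)
6^8 = (6^4)^2 ≡ 1296^2 = 1679616 ≡ 139 (mod 1997)
6^16 = (6^8)^2 ≡ 139^2 = 19321 ≡ 1348 (mod 1997)
6^32 = (6^16)^2 ≡ 1348^2 = 1817104 ≡ 1831 (mod 1997)
6^40 = 6^32 · 6^8 ≡ 1831 · 139 ≡ 890 (mod 1997).
So B = 890. Alice then computes K = B^a mod p = 890^22 mod 1997.
890^1 ≡ 890 (mod 1997)
890^2 = (890^1)^2 ≡ 890^2 = 792100 ≡ 1288 (mod 1997)
890^4 = (890^2)^2 ≡ 1288^2 = 1658944 ≡ 1434 (mod 1997)
890^8 = (890^4)^2 ≡ 1434^2 = 2056356 ≡ 1443 (mod 1997)
890^16 = (890^8)^2 ≡ 1443^2 = 2082249 ≡ 1375 (mod 1997)
890^22 = 890^16 · 890^4 · 890^2 ≡ 1375 · 1434 · 1288 ≡ 1142 (mod 1997).

1142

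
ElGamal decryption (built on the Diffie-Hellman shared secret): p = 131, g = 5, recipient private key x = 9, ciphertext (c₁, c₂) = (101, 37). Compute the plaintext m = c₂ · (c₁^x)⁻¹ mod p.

24

Shared mask s = c₁^x mod p = 101^9 mod 131.
101^1 ≡ 101 (mod 131)
101^2 = (101^1)^2 ≡ 101^2 = 10201 ≡ 114 (mod 131)
101^4 = (101^2)^2 ≡ 114^2 = 12996 ≡ 27 (mod 131)
101^8 = (101^4)^2 ≡ 27^2 = 729 ≡ 74 (mod 131)
101^9 = 101^8 · 101^1 ≡ 74 · 101 ≡ 7 (mod 131).
So s = 7; s⁻¹ ≡ 75 (mod 131).
m = c₂ · s⁻¹ mod 131 = 37 · 75 mod 131 = 24.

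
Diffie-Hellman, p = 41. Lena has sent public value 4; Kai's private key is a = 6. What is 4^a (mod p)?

37

Shared key K = 4^6 mod 41.
4^1 ≡ 4 (mod 41)
4^2 = (4^1)^2 ≡ 4^2 = 16 ≡ 16 (mod 41)
4^4 = (4^2)^2 ≡ 16^2 = 256 ≡ 10 (mod 41)
4^6 = 4^4 · 4^2 ≡ 10 · 16 ≡ 37 (mod 41).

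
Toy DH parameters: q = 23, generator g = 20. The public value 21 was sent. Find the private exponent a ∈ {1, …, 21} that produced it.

7

Try successive powers of 20 modulo 23:
20^1 ≡ 20
20^2 ≡ 9
20^3 ≡ 19
20^4 ≡ 12
20^5 ≡ 10
20^6 ≡ 16
20^7 ≡ 21
Found: a = 7.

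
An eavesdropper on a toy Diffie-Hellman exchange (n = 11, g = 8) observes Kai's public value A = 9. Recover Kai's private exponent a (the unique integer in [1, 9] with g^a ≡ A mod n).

2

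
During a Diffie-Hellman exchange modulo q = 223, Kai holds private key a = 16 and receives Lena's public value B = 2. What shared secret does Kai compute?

Shared key K = 2^16 mod 223.
2^1 ≡ 2 (mod 223)
2^2 = (2^1)^2 ≡ 2^2 = 4 ≡ 4 (mod 223)
2^4 = (2^2)^2 ≡ 4^2 = 16 ≡ 16 (mod 223)
2^8 = (2^4)^2 ≡ 16^2 = 256 ≡ 33 (mod 223)
2^16 = (2^8)^2 ≡ 33^2 = 1089 ≡ 197 (mod 223)

197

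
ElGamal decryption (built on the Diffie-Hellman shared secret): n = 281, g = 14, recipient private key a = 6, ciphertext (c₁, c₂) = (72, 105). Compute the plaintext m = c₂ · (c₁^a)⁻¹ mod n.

Shared mask s = c₁^a mod n = 72^6 mod 281.
72^1 ≡ 72 (mod 281)
72^2 = (72^1)^2 ≡ 72^2 = 5184 ≡ 126 (mod 281)
72^4 = (72^2)^2 ≡ 126^2 = 15876 ≡ 140 (mod 281)
72^6 = 72^4 · 72^2 ≡ 140 · 126 ≡ 218 (mod 281).
So s = 218; s⁻¹ ≡ 223 (mod 281).
m = c₂ · s⁻¹ mod 281 = 105 · 223 mod 281 = 92.

92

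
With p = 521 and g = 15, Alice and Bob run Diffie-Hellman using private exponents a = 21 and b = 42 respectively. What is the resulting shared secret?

Bob sends B = g^b mod p = 15^42 mod 521.
15^1 ≡ 15 (mod 521)
15^2 = (15^1)^2 ≡ 15^2 = 225 ≡ 225 (mod 521)
15^4 = (15^2)^2 ≡ 225^2 = 50625 ≡ 88 (mod 521)
15^8 = (15^4)^2 ≡ 88^2 = 7744 ≡ 450 (mod 521)
15^16 = (15^8)^2 ≡ 450^2 = 202500 ≡ 352 (mod 521)
15^32 = (15^16)^2 ≡ 352^2 = 123904 ≡ 427 (mod 521)
15^42 = 15^32 · 15^8 · 15^2 ≡ 427 · 450 · 225 ≡ 128 (mod 521).
So B = 128. Alice then computes K = B^a mod p = 128^21 mod 521.
128^1 ≡ 128 (mod 521)
128^2 = (128^1)^2 ≡ 128^2 = 16384 ≡ 233 (mod 521)
128^4 = (128^2)^2 ≡ 233^2 = 54289 ≡ 105 (mod 521)
128^8 = (128^4)^2 ≡ 105^2 = 11025 ≡ 84 (mod 521)
128^16 = (128^8)^2 ≡ 84^2 = 7056 ≡ 283 (mod 521)
128^21 = 128^16 · 128^4 · 128^1 ≡ 283 · 105 · 128 ≡ 220 (mod 521).

220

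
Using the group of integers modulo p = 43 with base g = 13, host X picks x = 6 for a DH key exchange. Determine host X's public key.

16

Public value = 13^6 mod 43.
13^1 ≡ 13 (mod 43)
13^2 = (13^1)^2 ≡ 13^2 = 169 ≡ 40 (mod 43)
13^4 = (13^2)^2 ≡ 40^2 = 1600 ≡ 9 (mod 43)
13^6 = 13^4 · 13^2 ≡ 9 · 40 ≡ 16 (mod 43).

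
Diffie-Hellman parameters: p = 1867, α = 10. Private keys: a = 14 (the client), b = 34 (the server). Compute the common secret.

122

The server sends B = α^b mod p = 10^34 mod 1867.
10^1 ≡ 10 (mod 1867)
10^2 = (10^1)^2 ≡ 10^2 = 100 ≡ 100 (mod 1867)
10^4 = (10^2)^2 ≡ 100^2 = 10000 ≡ 665 (mod 1867)
10^8 = (10^4)^2 ≡ 665^2 = 442225 ≡ 1613 (mod 1867)
10^16 = (10^8)^2 ≡ 1613^2 = 2601769 ≡ 1038 (mod 1867)
10^32 = (10^16)^2 ≡ 1038^2 = 1077444 ≡ 185 (mod 1867)
10^34 = 10^32 · 10^2 ≡ 185 · 100 ≡ 1697 (mod 1867).
So B = 1697. The client then computes K = B^a mod p = 1697^14 mod 1867.
1697^1 ≡ 1697 (mod 1867)
1697^2 = (1697^1)^2 ≡ 1697^2 = 2879809 ≡ 895 (mod 1867)
1697^4 = (1697^2)^2 ≡ 895^2 = 801025 ≡ 82 (mod 1867)
1697^8 = (1697^4)^2 ≡ 82^2 = 6724 ≡ 1123 (mod 1867)
1697^14 = 1697^8 · 1697^4 · 1697^2 ≡ 1123 · 82 · 895 ≡ 122 (mod 1867).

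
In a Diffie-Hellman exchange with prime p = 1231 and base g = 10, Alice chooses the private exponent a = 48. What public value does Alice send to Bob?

Public value = 10^48 mod 1231.
10^1 ≡ 10 (mod 1231)
10^2 = (10^1)^2 ≡ 10^2 = 100 ≡ 100 (mod 1231)
10^4 = (10^2)^2 ≡ 100^2 = 10000 ≡ 152 (mod 1231)
10^8 = (10^4)^2 ≡ 152^2 = 23104 ≡ 946 (mod 1231)
10^16 = (10^8)^2 ≡ 946^2 = 894916 ≡ 1210 (mod 1231)
10^32 = (10^16)^2 ≡ 1210^2 = 1464100 ≡ 441 (mod 1231)
10^48 = 10^32 · 10^16 ≡ 441 · 1210 ≡ 587 (mod 1231).

587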